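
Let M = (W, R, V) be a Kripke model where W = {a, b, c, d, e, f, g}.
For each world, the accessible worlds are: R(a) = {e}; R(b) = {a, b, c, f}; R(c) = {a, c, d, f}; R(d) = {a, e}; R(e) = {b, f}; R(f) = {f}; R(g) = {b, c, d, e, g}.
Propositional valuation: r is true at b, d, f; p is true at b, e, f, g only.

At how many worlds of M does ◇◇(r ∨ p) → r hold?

Recall that ◇ψ holds at a world iff ψ holds at some accessible world.
Let φ = ◇◇(r ∨ p) → r. Evaluate φ at each world:
  a (successors {e}): φ is false.
  b (successors {a, b, c, f}): φ is true.
  c (successors {a, c, d, f}): φ is false.
  d (successors {a, e}): φ is true.
  e (successors {b, f}): φ is false.
  f (successors {f}): φ is true.
  g (successors {b, c, d, e, g}): φ is false.
For instance, at f:
  At f: ◇◇(r ∨ p) is true, r is true, so ◇◇(r ∨ p) → r is true.
    At f: ◇◇(r ∨ p) requires ◇(r ∨ p) at some successor in {f}.
      ◇(r ∨ p) holds at f, so ◇◇(r ∨ p) is true at f.
Satisfying worlds: {b, d, f}

3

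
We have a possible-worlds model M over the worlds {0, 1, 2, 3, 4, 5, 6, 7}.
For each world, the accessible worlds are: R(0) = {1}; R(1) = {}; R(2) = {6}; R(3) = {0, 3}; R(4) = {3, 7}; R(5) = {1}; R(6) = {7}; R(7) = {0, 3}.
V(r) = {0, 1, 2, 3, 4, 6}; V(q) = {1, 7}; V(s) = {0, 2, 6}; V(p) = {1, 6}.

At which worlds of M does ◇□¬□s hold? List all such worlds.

0, 2, 3, 4, 5, 6, 7

Let φ = ◇□¬□s. Evaluate φ at each world:
  0 (successors {1}): φ is true.
  1 (successors ∅): φ is false.
  2 (successors {6}): φ is true.
  3 (successors {0, 3}): φ is true.
  4 (successors {3, 7}): φ is true.
  5 (successors {1}): φ is true.
  6 (successors {7}): φ is true.
  7 (successors {0, 3}): φ is true.
For instance, at 4:
  At 4: ◇□¬□s requires □¬□s at some successor in {3, 7}.
    □¬□s holds at 3, so ◇□¬□s is true at 4.
      At 3: □¬□s requires ¬□s at every successor {0, 3}.
        At 0: ¬□s is true.
        At 3: ¬□s is true.
      So □¬□s is true at 3.
Satisfying worlds: {0, 2, 3, 4, 5, 6, 7}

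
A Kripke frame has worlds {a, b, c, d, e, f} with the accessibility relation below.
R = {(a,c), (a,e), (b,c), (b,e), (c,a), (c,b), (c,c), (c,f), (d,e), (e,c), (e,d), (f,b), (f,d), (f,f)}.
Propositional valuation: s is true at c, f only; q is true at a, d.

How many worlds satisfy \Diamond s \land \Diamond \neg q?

5

Let φ = \Diamond s \land \Diamond \neg q. Evaluate φ at each world:
  a (successors {c, e}): φ is true.
  b (successors {c, e}): φ is true.
  c (successors {a, b, c, f}): φ is true.
  d (successors {e}): φ is false.
  e (successors {c, d}): φ is true.
  f (successors {b, d, f}): φ is true.
For instance, at f:
  At f: \Diamond s is true, \Diamond \neg q is true, so \Diamond s \land \Diamond \neg q is true.
    At f: \Diamond s requires s at some successor in {b, d, f}.
      s holds at f, so \Diamond s is true at f.
    At f: \Diamond \neg q requires \neg q at some successor in {b, d, f}.
      \neg q holds at b, so \Diamond \neg q is true at f.
Satisfying worlds: {a, b, c, e, f}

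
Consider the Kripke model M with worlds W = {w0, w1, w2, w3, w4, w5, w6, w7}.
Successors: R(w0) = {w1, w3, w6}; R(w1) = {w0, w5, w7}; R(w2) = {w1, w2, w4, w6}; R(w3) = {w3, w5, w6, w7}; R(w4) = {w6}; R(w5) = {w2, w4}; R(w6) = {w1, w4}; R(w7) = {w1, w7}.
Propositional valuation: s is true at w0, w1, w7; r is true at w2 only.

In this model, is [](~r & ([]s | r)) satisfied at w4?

At w4: [](~r & ([]s | r)) requires ~r & ([]s | r) at every successor {w6}.
  ~r & ([]s | r) fails at w6, so [](~r & ([]s | r)) is false at w4.
    At w6: ~r is true, []s | r is false, so ~r & ([]s | r) is false.
      At w6: []s is false, r is false, so []s | r is false.

No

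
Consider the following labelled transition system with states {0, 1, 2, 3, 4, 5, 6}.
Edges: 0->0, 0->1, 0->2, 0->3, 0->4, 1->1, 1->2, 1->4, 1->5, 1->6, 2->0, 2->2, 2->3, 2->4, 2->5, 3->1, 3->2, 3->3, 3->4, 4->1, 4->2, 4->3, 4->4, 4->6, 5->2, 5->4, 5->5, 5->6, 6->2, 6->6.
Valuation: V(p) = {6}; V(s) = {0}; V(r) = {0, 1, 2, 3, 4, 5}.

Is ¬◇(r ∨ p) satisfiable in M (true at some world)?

Let φ = ¬◇(r ∨ p). Evaluate φ at each world:
  0 (successors {0, 1, 2, 3, 4}): φ is false.
  1 (successors {1, 2, 4, 5, 6}): φ is false.
  2 (successors {0, 2, 3, 4, 5}): φ is false.
  3 (successors {1, 2, 3, 4}): φ is false.
  4 (successors {1, 2, 3, 4, 6}): φ is false.
  5 (successors {2, 4, 5, 6}): φ is false.
  6 (successors {2, 6}): φ is false.
For instance, at 1:
  At 1: ◇(r ∨ p) is true, so ¬◇(r ∨ p) is false.
    At 1: ◇(r ∨ p) requires r ∨ p at some successor in {1, 2, 4, 5, 6}.
      r ∨ p holds at 1, so ◇(r ∨ p) is true at 1.

No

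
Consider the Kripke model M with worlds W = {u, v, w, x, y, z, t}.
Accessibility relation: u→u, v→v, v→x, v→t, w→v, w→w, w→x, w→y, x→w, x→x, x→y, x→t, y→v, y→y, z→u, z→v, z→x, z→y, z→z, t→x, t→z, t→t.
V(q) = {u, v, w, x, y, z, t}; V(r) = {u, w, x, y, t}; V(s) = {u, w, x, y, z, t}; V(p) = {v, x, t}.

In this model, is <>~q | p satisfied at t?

At t: <>~q is false, p is true, so <>~q | p is true.
  At t: <>~q requires ~q at some successor in {x, z, t}.
    At x: ~q is false.
    At z: ~q is false.
    At t: ~q is false.
  So <>~q is false at t.

Yes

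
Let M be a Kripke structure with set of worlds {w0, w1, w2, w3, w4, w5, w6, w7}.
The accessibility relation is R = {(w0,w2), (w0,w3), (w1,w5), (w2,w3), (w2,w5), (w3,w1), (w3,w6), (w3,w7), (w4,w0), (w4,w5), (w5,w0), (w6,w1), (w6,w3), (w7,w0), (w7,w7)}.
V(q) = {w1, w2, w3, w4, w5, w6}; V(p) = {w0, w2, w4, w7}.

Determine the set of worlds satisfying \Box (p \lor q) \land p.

Let φ = \Box (p \lor q) \land p. Evaluate φ at each world:
  w0 (successors {w2, w3}): φ is true.
  w1 (successors {w5}): φ is false.
  w2 (successors {w3, w5}): φ is true.
  w3 (successors {w1, w6, w7}): φ is false.
  w4 (successors {w0, w5}): φ is true.
  w5 (successors {w0}): φ is false.
  w6 (successors {w1, w3}): φ is false.
  w7 (successors {w0, w7}): φ is true.
For instance, at w2:
  At w2: \Box (p \lor q) is true, p is true, so \Box (p \lor q) \land p is true.
    At w2: \Box (p \lor q) requires p \lor q at every successor {w3, w5}.
      At w3: p \lor q is true.
      At w5: p \lor q is true.
    So \Box (p \lor q) is true at w2.
Satisfying worlds: {w0, w2, w4, w7}

w0, w2, w4, w7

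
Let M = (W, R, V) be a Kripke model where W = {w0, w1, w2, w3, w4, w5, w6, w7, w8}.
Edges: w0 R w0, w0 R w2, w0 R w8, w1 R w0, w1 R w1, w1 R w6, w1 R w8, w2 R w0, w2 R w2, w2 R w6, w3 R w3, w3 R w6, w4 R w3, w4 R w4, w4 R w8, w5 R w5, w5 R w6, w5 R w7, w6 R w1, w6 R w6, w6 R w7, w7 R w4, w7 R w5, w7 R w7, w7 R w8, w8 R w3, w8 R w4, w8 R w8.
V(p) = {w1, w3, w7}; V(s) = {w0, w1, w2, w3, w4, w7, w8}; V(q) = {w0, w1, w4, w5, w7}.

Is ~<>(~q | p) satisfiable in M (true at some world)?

No

Let φ = ~<>(~q | p). Evaluate φ at each world:
  w0 (successors {w0, w2, w8}): φ is false.
  w1 (successors {w0, w1, w6, w8}): φ is false.
  w2 (successors {w0, w2, w6}): φ is false.
  w3 (successors {w3, w6}): φ is false.
  w4 (successors {w3, w4, w8}): φ is false.
  w5 (successors {w5, w6, w7}): φ is false.
  w6 (successors {w1, w6, w7}): φ is false.
  w7 (successors {w4, w5, w7, w8}): φ is false.
  w8 (successors {w3, w4, w8}): φ is false.
For instance, at w1:
  At w1: <>(~q | p) is true, so ~<>(~q | p) is false.
    At w1: <>(~q | p) requires ~q | p at some successor in {w0, w1, w6, w8}.
      ~q | p holds at w1, so <>(~q | p) is true at w1.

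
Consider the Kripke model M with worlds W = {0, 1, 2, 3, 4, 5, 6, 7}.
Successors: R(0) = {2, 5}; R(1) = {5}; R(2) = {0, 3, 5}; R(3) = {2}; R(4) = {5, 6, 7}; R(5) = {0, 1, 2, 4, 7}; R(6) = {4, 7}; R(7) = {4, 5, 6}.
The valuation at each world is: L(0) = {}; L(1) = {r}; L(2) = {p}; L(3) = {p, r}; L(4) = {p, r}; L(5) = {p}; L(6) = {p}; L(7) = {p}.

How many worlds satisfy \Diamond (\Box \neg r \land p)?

4

Let φ = \Diamond (\Box \neg r \land p). Evaluate φ at each world:
  0 (successors {2, 5}): φ is false.
  1 (successors {5}): φ is false.
  2 (successors {0, 3, 5}): φ is true.
  3 (successors {2}): φ is false.
  4 (successors {5, 6, 7}): φ is false.
  5 (successors {0, 1, 2, 4, 7}): φ is true.
  6 (successors {4, 7}): φ is true.
  7 (successors {4, 5, 6}): φ is true.
For instance, at 6:
  At 6: \Diamond (\Box \neg r \land p) requires \Box \neg r \land p at some successor in {4, 7}.
    \Box \neg r \land p holds at 4, so \Diamond (\Box \neg r \land p) is true at 6.
      At 4: \Box \neg r is true, p is true, so \Box \neg r \land p is true.
Satisfying worlds: {2, 5, 6, 7}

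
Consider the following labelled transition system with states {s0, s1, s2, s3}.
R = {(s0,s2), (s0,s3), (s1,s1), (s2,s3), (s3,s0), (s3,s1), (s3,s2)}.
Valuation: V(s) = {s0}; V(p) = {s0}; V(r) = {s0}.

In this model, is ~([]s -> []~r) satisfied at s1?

At s1: []s -> []~r is true, so ~([]s -> []~r) is false.
  At s1: []s is false, []~r is true, so []s -> []~r is true.
    At s1: []s requires s at every successor {s1}.
      s fails at s1, so []s is false at s1.
    At s1: []~r requires ~r at every successor {s1}.
      At s1: ~r is true.
    So []~r is true at s1.

No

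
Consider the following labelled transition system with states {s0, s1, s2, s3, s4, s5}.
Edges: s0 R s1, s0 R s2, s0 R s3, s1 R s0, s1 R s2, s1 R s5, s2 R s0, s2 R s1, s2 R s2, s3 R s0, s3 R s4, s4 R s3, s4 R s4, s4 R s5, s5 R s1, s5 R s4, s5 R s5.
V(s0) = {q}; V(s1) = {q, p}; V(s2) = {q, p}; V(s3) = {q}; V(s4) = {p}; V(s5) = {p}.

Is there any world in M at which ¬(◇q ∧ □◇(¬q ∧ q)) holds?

Yes

Let φ = ¬(◇q ∧ □◇(¬q ∧ q)). Evaluate φ at each world:
  s0 (successors {s1, s2, s3}): φ is true.
  s1 (successors {s0, s2, s5}): φ is true.
  s2 (successors {s0, s1, s2}): φ is true.
  s3 (successors {s0, s4}): φ is true.
  s4 (successors {s3, s4, s5}): φ is true.
  s5 (successors {s1, s4, s5}): φ is true.
Detail at s0 (witness):
  At s0: ◇q ∧ □◇(¬q ∧ q) is false, so ¬(◇q ∧ □◇(¬q ∧ q)) is true.
    At s0: ◇q is true, □◇(¬q ∧ q) is false, so ◇q ∧ □◇(¬q ∧ q) is false.
      At s0: ◇q requires q at some successor in {s1, s2, s3}.
        q holds at s1, so ◇q is true at s0.
      At s0: □◇(¬q ∧ q) requires ◇(¬q ∧ q) at every successor {s1, s2, s3}.
        ◇(¬q ∧ q) fails at s1, so □◇(¬q ∧ q) is false at s0.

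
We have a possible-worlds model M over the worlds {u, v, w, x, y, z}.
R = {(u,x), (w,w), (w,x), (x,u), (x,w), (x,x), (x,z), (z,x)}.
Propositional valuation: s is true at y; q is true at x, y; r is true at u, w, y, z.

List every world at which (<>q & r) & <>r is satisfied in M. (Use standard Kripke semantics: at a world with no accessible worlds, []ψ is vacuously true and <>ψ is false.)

w

Recall that <>ψ holds at a world iff ψ holds at some accessible world.
Let φ = (<>q & r) & <>r. Evaluate φ at each world:
  u (successors {x}): φ is false.
  v (successors ∅): φ is false.
  w (successors {w, x}): φ is true.
  x (successors {u, w, x, z}): φ is false.
  y (successors ∅): φ is false.
  z (successors {x}): φ is false.
For instance, at x:
  At x: <>q & r is false, <>r is true, so (<>q & r) & <>r is false.
    At x: <>q is true, r is false, so <>q & r is false.
      At x: <>q requires q at some successor in {u, w, x, z}.
        q holds at x, so <>q is true at x.
    At x: <>r requires r at some successor in {u, w, x, z}.
      r holds at u, so <>r is true at x.
Satisfying worlds: {w}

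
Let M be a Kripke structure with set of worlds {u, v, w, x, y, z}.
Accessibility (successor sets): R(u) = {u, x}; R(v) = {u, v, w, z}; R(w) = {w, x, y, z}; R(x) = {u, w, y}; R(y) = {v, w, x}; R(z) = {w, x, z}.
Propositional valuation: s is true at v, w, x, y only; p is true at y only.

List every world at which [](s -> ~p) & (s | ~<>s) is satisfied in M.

Let φ = [](s -> ~p) & (s | ~<>s). Evaluate φ at each world:
  u (successors {u, x}): φ is false.
  v (successors {u, v, w, z}): φ is true.
  w (successors {w, x, y, z}): φ is false.
  x (successors {u, w, y}): φ is false.
  y (successors {v, w, x}): φ is true.
  z (successors {w, x, z}): φ is false.
For instance, at w:
  At w: [](s -> ~p) is false, s | ~<>s is true, so [](s -> ~p) & (s | ~<>s) is false.
    At w: [](s -> ~p) requires s -> ~p at every successor {w, x, y, z}.
      s -> ~p fails at y, so [](s -> ~p) is false at w.
    At w: s is true, ~<>s is false, so s | ~<>s is true.
      At w: <>s is true, so ~<>s is false.
Satisfying worlds: {v, y}

v, y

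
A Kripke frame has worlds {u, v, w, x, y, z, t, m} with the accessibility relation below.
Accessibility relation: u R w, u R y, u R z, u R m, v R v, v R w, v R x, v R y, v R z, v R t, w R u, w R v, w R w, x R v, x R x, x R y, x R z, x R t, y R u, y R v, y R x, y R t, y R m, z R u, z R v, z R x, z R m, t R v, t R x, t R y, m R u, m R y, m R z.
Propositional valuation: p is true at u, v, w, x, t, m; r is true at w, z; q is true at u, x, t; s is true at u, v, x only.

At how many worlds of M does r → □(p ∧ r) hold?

Let φ = r → □(p ∧ r). Evaluate φ at each world:
  u (successors {w, y, z, m}): φ is true.
  v (successors {v, w, x, y, z, t}): φ is true.
  w (successors {u, v, w}): φ is false.
  x (successors {v, x, y, z, t}): φ is true.
  y (successors {u, v, x, t, m}): φ is true.
  z (successors {u, v, x, m}): φ is false.
  t (successors {v, x, y}): φ is true.
  m (successors {u, y, z}): φ is true.
For instance, at v:
  At v: r is false, □(p ∧ r) is false, so r → □(p ∧ r) is true.
    At v: □(p ∧ r) requires p ∧ r at every successor {v, w, x, y, z, t}.
      p ∧ r fails at v, so □(p ∧ r) is false at v.
Satisfying worlds: {u, v, x, y, t, m}

6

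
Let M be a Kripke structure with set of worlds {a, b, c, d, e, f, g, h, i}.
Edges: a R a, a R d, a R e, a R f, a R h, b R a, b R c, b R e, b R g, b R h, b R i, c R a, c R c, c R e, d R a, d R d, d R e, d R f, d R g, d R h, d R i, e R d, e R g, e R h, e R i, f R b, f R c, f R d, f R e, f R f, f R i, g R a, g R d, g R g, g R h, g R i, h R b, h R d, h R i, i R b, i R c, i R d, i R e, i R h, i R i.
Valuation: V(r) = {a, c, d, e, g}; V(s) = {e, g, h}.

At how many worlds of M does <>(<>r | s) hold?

9

Recall that <>ψ holds at a world iff ψ holds at some accessible world.
Let φ = <>(<>r | s). Evaluate φ at each world:
  a (successors {a, d, e, f, h}): φ is true.
  b (successors {a, c, e, g, h, i}): φ is true.
  c (successors {a, c, e}): φ is true.
  d (successors {a, d, e, f, g, h, i}): φ is true.
  e (successors {d, g, h, i}): φ is true.
  f (successors {b, c, d, e, f, i}): φ is true.
  g (successors {a, d, g, h, i}): φ is true.
  h (successors {b, d, i}): φ is true.
  i (successors {b, c, d, e, h, i}): φ is true.
For instance, at a:
  At a: <>(<>r | s) requires <>r | s at some successor in {a, d, e, f, h}.
    <>r | s holds at a, so <>(<>r | s) is true at a.
      At a: <>r is true, s is false, so <>r | s is true.
Satisfying worlds: {a, b, c, d, e, f, g, h, i}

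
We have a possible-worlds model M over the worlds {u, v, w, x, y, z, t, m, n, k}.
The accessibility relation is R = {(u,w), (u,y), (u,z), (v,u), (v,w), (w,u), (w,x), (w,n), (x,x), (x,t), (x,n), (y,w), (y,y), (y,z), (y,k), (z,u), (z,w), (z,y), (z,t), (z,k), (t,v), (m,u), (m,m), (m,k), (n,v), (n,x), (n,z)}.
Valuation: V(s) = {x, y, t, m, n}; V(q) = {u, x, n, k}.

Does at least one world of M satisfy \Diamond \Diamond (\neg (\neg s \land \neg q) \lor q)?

Let φ = \Diamond \Diamond (\neg (\neg s \land \neg q) \lor q). Evaluate φ at each world:
  u (successors {w, y, z}): φ is true.
  v (successors {u, w}): φ is true.
  w (successors {u, x, n}): φ is true.
  x (successors {x, t, n}): φ is true.
  y (successors {w, y, z, k}): φ is true.
  z (successors {u, w, y, t, k}): φ is true.
  t (successors {v}): φ is true.
  m (successors {u, m, k}): φ is true.
  n (successors {v, x, z}): φ is true.
  k (successors ∅): φ is false.
Detail at u (witness):
  At u: \Diamond \Diamond (\neg (\neg s \land \neg q) \lor q) requires \Diamond (\neg (\neg s \land \neg q) \lor q) at some successor in {w, y, z}.
    \Diamond (\neg (\neg s \land \neg q) \lor q) holds at w, so \Diamond \Diamond (\neg (\neg s \land \neg q) \lor q) is true at u.
      At w: \Diamond (\neg (\neg s \land \neg q) \lor q) requires \neg (\neg s \land \neg q) \lor q at some successor in {u, x, n}.
        \neg (\neg s \land \neg q) \lor q holds at u, so \Diamond (\neg (\neg s \land \neg q) \lor q) is true at w.

Yes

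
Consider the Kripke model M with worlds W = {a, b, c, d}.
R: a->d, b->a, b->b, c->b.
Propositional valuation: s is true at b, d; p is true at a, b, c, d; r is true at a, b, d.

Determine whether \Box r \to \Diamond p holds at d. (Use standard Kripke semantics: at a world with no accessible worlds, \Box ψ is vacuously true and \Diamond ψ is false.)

At d: \Box r is true, \Diamond p is false, so \Box r \to \Diamond p is false.
  At d: no accessible worlds, so \Box r holds vacuously.
  At d: no accessible worlds, so \Diamond p is false.

No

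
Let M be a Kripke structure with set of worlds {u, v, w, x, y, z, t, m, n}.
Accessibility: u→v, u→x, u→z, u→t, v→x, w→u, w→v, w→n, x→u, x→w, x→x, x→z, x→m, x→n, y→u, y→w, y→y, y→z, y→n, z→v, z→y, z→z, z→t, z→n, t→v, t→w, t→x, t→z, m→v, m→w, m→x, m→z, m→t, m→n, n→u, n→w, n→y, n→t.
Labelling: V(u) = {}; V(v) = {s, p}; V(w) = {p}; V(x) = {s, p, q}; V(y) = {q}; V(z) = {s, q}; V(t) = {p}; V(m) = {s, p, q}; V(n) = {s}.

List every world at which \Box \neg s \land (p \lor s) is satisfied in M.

n

Let φ = \Box \neg s \land (p \lor s). Evaluate φ at each world:
  u (successors {v, x, z, t}): φ is false.
  v (successors {x}): φ is false.
  w (successors {u, v, n}): φ is false.
  x (successors {u, w, x, z, m, n}): φ is false.
  y (successors {u, w, y, z, n}): φ is false.
  z (successors {v, y, z, t, n}): φ is false.
  t (successors {v, w, x, z}): φ is false.
  m (successors {v, w, x, z, t, n}): φ is false.
  n (successors {u, w, y, t}): φ is true.
For instance, at n:
  At n: \Box \neg s is true, p \lor s is true, so \Box \neg s \land (p \lor s) is true.
    At n: \Box \neg s requires \neg s at every successor {u, w, y, t}.
      At u: \neg s is true.
      At w: \neg s is true.
      At y: \neg s is true.
      At t: \neg s is true.
    So \Box \neg s is true at n.
Satisfying worlds: {n}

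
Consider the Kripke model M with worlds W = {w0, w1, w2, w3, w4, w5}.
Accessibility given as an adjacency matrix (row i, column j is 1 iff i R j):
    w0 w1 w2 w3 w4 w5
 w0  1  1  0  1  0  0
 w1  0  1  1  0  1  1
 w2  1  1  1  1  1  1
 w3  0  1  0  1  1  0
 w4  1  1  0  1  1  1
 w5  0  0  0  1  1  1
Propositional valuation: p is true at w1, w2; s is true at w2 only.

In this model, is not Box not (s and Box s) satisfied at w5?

At w5: Box not (s and Box s) is true, so not Box not (s and Box s) is false.
  At w5: Box not (s and Box s) requires not (s and Box s) at every successor {w3, w4, w5}.
      At w3: s and Box s is false, so not (s and Box s) is true.
      At w4: s and Box s is false, so not (s and Box s) is true.
      At w5: s and Box s is false, so not (s and Box s) is true.
  So Box not (s and Box s) is true at w5.

No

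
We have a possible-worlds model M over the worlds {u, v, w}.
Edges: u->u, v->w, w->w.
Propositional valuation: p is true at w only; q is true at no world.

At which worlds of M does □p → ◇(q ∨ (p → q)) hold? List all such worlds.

u

Let φ = □p → ◇(q ∨ (p → q)). Evaluate φ at each world:
  u (successors {u}): φ is true.
  v (successors {w}): φ is false.
  w (successors {w}): φ is false.
For instance, at v:
  At v: □p is true, ◇(q ∨ (p → q)) is false, so □p → ◇(q ∨ (p → q)) is false.
    At v: □p requires p at every successor {w}.
      At w: p is true.
    So □p is true at v.
    At v: ◇(q ∨ (p → q)) requires q ∨ (p → q) at some successor in {w}.
      At w: q ∨ (p → q) is false.
    So ◇(q ∨ (p → q)) is false at v.
Satisfying worlds: {u}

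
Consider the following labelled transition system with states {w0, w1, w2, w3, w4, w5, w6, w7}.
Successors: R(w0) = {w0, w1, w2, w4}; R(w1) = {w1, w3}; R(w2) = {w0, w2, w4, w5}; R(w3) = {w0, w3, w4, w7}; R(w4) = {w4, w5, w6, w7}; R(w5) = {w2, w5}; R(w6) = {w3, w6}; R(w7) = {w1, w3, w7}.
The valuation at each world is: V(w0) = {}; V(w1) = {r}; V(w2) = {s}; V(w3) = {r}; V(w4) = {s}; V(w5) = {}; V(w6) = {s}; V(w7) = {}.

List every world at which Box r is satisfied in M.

Let φ = Box r. Evaluate φ at each world:
  w0 (successors {w0, w1, w2, w4}): φ is false.
  w1 (successors {w1, w3}): φ is true.
  w2 (successors {w0, w2, w4, w5}): φ is false.
  w3 (successors {w0, w3, w4, w7}): φ is false.
  w4 (successors {w4, w5, w6, w7}): φ is false.
  w5 (successors {w2, w5}): φ is false.
  w6 (successors {w3, w6}): φ is false.
  w7 (successors {w1, w3, w7}): φ is false.
For instance, at w2:
  At w2: Box r requires r at every successor {w0, w2, w4, w5}.
    r fails at w0, so Box r is false at w2.
Satisfying worlds: {w1}

w1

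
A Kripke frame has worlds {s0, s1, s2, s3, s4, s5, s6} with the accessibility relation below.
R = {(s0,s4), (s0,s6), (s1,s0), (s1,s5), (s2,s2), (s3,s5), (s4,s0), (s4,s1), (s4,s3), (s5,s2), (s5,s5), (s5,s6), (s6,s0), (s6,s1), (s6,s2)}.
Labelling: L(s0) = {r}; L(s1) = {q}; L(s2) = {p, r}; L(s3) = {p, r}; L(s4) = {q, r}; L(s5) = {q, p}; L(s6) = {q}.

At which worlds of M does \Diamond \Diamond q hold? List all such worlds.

s0, s1, s3, s4, s5, s6

Let φ = \Diamond \Diamond q. Evaluate φ at each world:
  s0 (successors {s4, s6}): φ is true.
  s1 (successors {s0, s5}): φ is true.
  s2 (successors {s2}): φ is false.
  s3 (successors {s5}): φ is true.
  s4 (successors {s0, s1, s3}): φ is true.
  s5 (successors {s2, s5, s6}): φ is true.
  s6 (successors {s0, s1, s2}): φ is true.
For instance, at s5:
  At s5: \Diamond \Diamond q requires \Diamond q at some successor in {s2, s5, s6}.
    \Diamond q holds at s5, so \Diamond \Diamond q is true at s5.
      At s5: \Diamond q requires q at some successor in {s2, s5, s6}.
        q holds at s5, so \Diamond q is true at s5.
Satisfying worlds: {s0, s1, s3, s4, s5, s6}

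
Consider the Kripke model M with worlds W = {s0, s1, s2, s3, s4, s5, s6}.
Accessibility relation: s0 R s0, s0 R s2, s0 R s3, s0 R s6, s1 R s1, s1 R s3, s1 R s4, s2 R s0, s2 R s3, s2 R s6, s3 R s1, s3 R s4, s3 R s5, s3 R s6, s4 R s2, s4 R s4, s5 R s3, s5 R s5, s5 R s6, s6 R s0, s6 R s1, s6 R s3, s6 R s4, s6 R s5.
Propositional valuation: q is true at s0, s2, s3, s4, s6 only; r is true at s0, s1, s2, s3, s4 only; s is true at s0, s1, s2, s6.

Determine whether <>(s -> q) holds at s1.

Recall that <>ψ holds at a world iff ψ holds at some accessible world.
At s1: <>(s -> q) requires s -> q at some successor in {s1, s3, s4}.
  s -> q holds at s3, so <>(s -> q) is true at s1.

Yes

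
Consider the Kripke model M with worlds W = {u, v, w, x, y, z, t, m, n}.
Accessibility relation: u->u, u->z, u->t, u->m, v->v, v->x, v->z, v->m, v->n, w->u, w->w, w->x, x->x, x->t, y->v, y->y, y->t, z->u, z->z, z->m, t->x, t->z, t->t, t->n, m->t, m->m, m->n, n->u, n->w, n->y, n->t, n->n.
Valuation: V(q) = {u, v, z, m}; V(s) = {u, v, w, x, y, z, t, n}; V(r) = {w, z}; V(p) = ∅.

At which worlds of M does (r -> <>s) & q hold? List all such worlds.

u, v, z, m

Let φ = (r -> <>s) & q. Evaluate φ at each world:
  u (successors {u, z, t, m}): φ is true.
  v (successors {v, x, z, m, n}): φ is true.
  w (successors {u, w, x}): φ is false.
  x (successors {x, t}): φ is false.
  y (successors {v, y, t}): φ is false.
  z (successors {u, z, m}): φ is true.
  t (successors {x, z, t, n}): φ is false.
  m (successors {t, m, n}): φ is true.
  n (successors {u, w, y, t, n}): φ is false.
For instance, at z:
  At z: r -> <>s is true, q is true, so (r -> <>s) & q is true.
    At z: r is true, <>s is true, so r -> <>s is true.
      At z: <>s requires s at some successor in {u, z, m}.
        s holds at u, so <>s is true at z.
Satisfying worlds: {u, v, z, m}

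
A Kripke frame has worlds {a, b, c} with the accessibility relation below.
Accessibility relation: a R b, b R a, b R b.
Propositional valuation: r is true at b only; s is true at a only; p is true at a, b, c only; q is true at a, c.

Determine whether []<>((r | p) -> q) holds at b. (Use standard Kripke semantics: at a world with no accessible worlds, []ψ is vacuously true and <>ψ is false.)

At b: []<>((r | p) -> q) requires <>((r | p) -> q) at every successor {a, b}.
  <>((r | p) -> q) fails at a, so []<>((r | p) -> q) is false at b.
    At a: <>((r | p) -> q) requires (r | p) -> q at some successor in {b}.
      At b: (r | p) -> q is false.
    So <>((r | p) -> q) is false at a.

No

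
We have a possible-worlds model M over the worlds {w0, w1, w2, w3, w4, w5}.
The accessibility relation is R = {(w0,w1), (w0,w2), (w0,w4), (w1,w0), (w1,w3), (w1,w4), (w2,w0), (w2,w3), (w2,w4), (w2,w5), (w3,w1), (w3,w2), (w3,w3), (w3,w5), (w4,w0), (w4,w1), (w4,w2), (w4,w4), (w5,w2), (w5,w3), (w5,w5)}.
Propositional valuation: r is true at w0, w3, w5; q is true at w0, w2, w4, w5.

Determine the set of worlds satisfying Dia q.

w0, w1, w2, w3, w4, w5

Recall that Dia ψ holds at a world iff ψ holds at some accessible world.
Let φ = Dia q. Evaluate φ at each world:
  w0 (successors {w1, w2, w4}): φ is true.
  w1 (successors {w0, w3, w4}): φ is true.
  w2 (successors {w0, w3, w4, w5}): φ is true.
  w3 (successors {w1, w2, w3, w5}): φ is true.
  w4 (successors {w0, w1, w2, w4}): φ is true.
  w5 (successors {w2, w3, w5}): φ is true.
For instance, at w0:
  At w0: Dia q requires q at some successor in {w1, w2, w4}.
    q holds at w2, so Dia q is true at w0.
Satisfying worlds: {w0, w1, w2, w3, w4, w5}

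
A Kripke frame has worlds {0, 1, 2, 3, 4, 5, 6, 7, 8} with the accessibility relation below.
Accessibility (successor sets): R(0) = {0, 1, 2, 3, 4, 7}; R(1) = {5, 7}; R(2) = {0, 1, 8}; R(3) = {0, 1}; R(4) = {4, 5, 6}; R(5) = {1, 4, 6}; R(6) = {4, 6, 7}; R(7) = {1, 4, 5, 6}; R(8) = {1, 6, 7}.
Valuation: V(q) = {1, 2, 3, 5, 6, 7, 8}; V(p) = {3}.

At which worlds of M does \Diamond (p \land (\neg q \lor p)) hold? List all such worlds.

Recall that \Diamond ψ holds at a world iff ψ holds at some accessible world.
Let φ = \Diamond (p \land (\neg q \lor p)). Evaluate φ at each world:
  0 (successors {0, 1, 2, 3, 4, 7}): φ is true.
  1 (successors {5, 7}): φ is false.
  2 (successors {0, 1, 8}): φ is false.
  3 (successors {0, 1}): φ is false.
  4 (successors {4, 5, 6}): φ is false.
  5 (successors {1, 4, 6}): φ is false.
  6 (successors {4, 6, 7}): φ is false.
  7 (successors {1, 4, 5, 6}): φ is false.
  8 (successors {1, 6, 7}): φ is false.
For instance, at 4:
  At 4: \Diamond (p \land (\neg q \lor p)) requires p \land (\neg q \lor p) at some successor in {4, 5, 6}.
    At 4: p \land (\neg q \lor p) is false.
    At 5: p \land (\neg q \lor p) is false.
    At 6: p \land (\neg q \lor p) is false.
  So \Diamond (p \land (\neg q \lor p)) is false at 4.
Satisfying worlds: {0}

0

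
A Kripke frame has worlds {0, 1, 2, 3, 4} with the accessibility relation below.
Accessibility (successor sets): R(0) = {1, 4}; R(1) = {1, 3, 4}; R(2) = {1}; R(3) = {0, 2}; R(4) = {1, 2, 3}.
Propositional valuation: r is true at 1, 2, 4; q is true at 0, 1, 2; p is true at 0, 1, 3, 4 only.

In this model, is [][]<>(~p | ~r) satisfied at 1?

No

At 1: [][]<>(~p | ~r) requires []<>(~p | ~r) at every successor {1, 3, 4}.
  []<>(~p | ~r) fails at 3, so [][]<>(~p | ~r) is false at 1.
    At 3: []<>(~p | ~r) requires <>(~p | ~r) at every successor {0, 2}.
      <>(~p | ~r) fails at 0, so []<>(~p | ~r) is false at 3.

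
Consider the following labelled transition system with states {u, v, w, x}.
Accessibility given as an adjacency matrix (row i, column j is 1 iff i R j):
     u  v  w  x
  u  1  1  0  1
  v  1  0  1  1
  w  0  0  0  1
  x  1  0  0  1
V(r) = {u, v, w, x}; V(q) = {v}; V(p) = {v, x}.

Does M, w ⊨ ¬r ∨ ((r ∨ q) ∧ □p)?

Yes

Recall that □ψ holds at a world iff ψ holds at every accessible world, and ◇ψ holds iff ψ holds at some accessible world.
At w: ¬r is false, (r ∨ q) ∧ □p is true, so ¬r ∨ ((r ∨ q) ∧ □p) is true.
  At w: r ∨ q is true, □p is true, so (r ∨ q) ∧ □p is true.
    At w: □p requires p at every successor {x}.
      At x: p is true.
    So □p is true at w.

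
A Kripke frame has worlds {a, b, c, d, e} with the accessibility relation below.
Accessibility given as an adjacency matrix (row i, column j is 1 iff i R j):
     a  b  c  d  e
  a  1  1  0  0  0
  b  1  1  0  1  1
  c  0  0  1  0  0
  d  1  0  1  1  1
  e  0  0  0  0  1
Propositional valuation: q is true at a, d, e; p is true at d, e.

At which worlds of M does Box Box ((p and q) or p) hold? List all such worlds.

Let φ = Box Box ((p and q) or p). Evaluate φ at each world:
  a (successors {a, b}): φ is false.
  b (successors {a, b, d, e}): φ is false.
  c (successors {c}): φ is false.
  d (successors {a, c, d, e}): φ is false.
  e (successors {e}): φ is true.
For instance, at e:
  At e: Box Box ((p and q) or p) requires Box ((p and q) or p) at every successor {e}.
      At e: Box ((p and q) or p) requires (p and q) or p at every successor {e}.
        At e: (p and q) or p is true.
      So Box ((p and q) or p) is true at e.
  So Box Box ((p and q) or p) is true at e.
Satisfying worlds: {e}

e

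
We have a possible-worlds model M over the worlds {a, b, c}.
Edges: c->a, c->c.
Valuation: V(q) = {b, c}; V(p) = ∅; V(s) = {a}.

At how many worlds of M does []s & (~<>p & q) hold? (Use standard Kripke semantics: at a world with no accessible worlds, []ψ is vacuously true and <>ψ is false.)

Recall that []ψ holds at a world iff ψ holds at every accessible world, and <>ψ holds iff ψ holds at some accessible world.
Let φ = []s & (~<>p & q). Evaluate φ at each world:
  a (successors ∅): φ is false.
  b (successors ∅): φ is true.
  c (successors {a, c}): φ is false.
For instance, at c:
  At c: []s is false, ~<>p & q is true, so []s & (~<>p & q) is false.
    At c: []s requires s at every successor {a, c}.
      s fails at c, so []s is false at c.
    At c: ~<>p is true, q is true, so ~<>p & q is true.
      At c: <>p is false, so ~<>p is true.
Satisfying worlds: {b}

1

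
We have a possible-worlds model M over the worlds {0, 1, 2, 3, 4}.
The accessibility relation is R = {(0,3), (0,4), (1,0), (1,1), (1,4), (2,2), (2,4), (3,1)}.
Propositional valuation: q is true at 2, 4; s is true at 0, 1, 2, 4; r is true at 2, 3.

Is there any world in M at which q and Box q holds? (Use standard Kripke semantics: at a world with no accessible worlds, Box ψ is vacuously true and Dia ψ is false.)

Yes

Let φ = q and Box q. Evaluate φ at each world:
  0 (successors {3, 4}): φ is false.
  1 (successors {0, 1, 4}): φ is false.
  2 (successors {2, 4}): φ is true.
  3 (successors {1}): φ is false.
  4 (successors ∅): φ is true.
Detail at 2 (witness):
  At 2: q is true, Box q is true, so q and Box q is true.
    At 2: Box q requires q at every successor {2, 4}.
      At 2: q is true.
      At 4: q is true.
    So Box q is true at 2.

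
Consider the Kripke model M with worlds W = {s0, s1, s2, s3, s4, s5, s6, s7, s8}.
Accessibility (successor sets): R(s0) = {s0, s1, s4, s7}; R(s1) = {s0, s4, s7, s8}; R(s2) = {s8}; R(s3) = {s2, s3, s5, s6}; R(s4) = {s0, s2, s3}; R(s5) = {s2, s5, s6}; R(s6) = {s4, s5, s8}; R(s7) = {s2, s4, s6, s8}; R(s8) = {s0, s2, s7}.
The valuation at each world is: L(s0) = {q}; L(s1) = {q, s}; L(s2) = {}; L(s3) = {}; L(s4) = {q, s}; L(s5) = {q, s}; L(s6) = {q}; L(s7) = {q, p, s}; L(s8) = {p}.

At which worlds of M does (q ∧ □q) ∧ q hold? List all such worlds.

Recall that □ψ holds at a world iff ψ holds at every accessible world, and ◇ψ holds iff ψ holds at some accessible world.
Let φ = (q ∧ □q) ∧ q. Evaluate φ at each world:
  s0 (successors {s0, s1, s4, s7}): φ is true.
  s1 (successors {s0, s4, s7, s8}): φ is false.
  s2 (successors {s8}): φ is false.
  s3 (successors {s2, s3, s5, s6}): φ is false.
  s4 (successors {s0, s2, s3}): φ is false.
  s5 (successors {s2, s5, s6}): φ is false.
  s6 (successors {s4, s5, s8}): φ is false.
  s7 (successors {s2, s4, s6, s8}): φ is false.
  s8 (successors {s0, s2, s7}): φ is false.
For instance, at s2:
  At s2: q ∧ □q is false, q is false, so (q ∧ □q) ∧ q is false.
    At s2: q is false, □q is false, so q ∧ □q is false.
      At s2: □q requires q at every successor {s8}.
        q fails at s8, so □q is false at s2.
Satisfying worlds: {s0}

s0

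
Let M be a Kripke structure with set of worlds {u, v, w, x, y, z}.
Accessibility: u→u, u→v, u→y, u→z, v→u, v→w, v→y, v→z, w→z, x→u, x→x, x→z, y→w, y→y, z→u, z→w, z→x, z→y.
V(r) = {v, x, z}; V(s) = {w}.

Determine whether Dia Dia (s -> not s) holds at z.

Yes

Recall that Dia ψ holds at a world iff ψ holds at some accessible world.
At z: Dia Dia (s -> not s) requires Dia (s -> not s) at some successor in {u, w, x, y}.
  Dia (s -> not s) holds at u, so Dia Dia (s -> not s) is true at z.
    At u: Dia (s -> not s) requires s -> not s at some successor in {u, v, y, z}.
      s -> not s holds at u, so Dia (s -> not s) is true at u.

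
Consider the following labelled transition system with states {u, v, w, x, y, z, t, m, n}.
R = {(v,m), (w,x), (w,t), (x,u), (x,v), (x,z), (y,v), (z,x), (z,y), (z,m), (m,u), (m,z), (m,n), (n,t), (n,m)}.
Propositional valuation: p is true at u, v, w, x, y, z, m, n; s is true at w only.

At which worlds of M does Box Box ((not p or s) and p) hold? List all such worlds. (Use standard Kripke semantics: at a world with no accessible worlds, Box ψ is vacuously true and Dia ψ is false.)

u, t

Let φ = Box Box ((not p or s) and p). Evaluate φ at each world:
  u (successors ∅): φ is true.
  v (successors {m}): φ is false.
  w (successors {x, t}): φ is false.
  x (successors {u, v, z}): φ is false.
  y (successors {v}): φ is false.
  z (successors {x, y, m}): φ is false.
  t (successors ∅): φ is true.
  m (successors {u, z, n}): φ is false.
  n (successors {t, m}): φ is false.
For instance, at x:
  At x: Box Box ((not p or s) and p) requires Box ((not p or s) and p) at every successor {u, v, z}.
    Box ((not p or s) and p) fails at v, so Box Box ((not p or s) and p) is false at x.
      At v: Box ((not p or s) and p) requires (not p or s) and p at every successor {m}.
        (not p or s) and p fails at m, so Box ((not p or s) and p) is false at v.
Satisfying worlds: {u, t}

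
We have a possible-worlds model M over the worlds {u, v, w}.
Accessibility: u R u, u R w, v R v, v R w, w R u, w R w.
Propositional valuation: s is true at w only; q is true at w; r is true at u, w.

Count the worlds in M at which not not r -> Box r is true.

Let φ = not not r -> Box r. Evaluate φ at each world:
  u (successors {u, w}): φ is true.
  v (successors {v, w}): φ is true.
  w (successors {u, w}): φ is true.
For instance, at u:
  At u: not not r is true, Box r is true, so not not r -> Box r is true.
    At u: Box r requires r at every successor {u, w}.
      At u: r is true.
      At w: r is true.
    So Box r is true at u.
Satisfying worlds: {u, v, w}

3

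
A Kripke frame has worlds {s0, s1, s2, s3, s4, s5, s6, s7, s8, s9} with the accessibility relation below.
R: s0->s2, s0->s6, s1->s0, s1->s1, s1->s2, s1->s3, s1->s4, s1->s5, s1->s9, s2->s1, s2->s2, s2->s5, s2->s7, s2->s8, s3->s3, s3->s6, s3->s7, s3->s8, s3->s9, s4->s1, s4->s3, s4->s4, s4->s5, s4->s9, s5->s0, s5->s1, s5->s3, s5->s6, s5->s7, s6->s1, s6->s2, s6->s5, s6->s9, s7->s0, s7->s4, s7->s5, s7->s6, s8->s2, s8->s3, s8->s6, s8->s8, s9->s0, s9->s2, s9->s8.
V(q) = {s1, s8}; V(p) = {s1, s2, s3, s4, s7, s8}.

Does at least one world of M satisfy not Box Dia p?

Let φ = not Box Dia p. Evaluate φ at each world:
  s0 (successors {s2, s6}): φ is false.
  s1 (successors {s0, s1, s2, s3, s4, s5, s9}): φ is false.
  s2 (successors {s1, s2, s5, s7, s8}): φ is false.
  s3 (successors {s3, s6, s7, s8, s9}): φ is false.
  s4 (successors {s1, s3, s4, s5, s9}): φ is false.
  s5 (successors {s0, s1, s3, s6, s7}): φ is false.
  s6 (successors {s1, s2, s5, s9}): φ is false.
  s7 (successors {s0, s4, s5, s6}): φ is false.
  s8 (successors {s2, s3, s6, s8}): φ is false.
  s9 (successors {s0, s2, s8}): φ is false.
For instance, at s2:
  At s2: Box Dia p is true, so not Box Dia p is false.
    At s2: Box Dia p requires Dia p at every successor {s1, s2, s5, s7, s8}.
      At s1: Dia p is true.
      At s2: Dia p is true.
      At s5: Dia p is true.
      At s7: Dia p is true.
      At s8: Dia p is true.
    So Box Dia p is true at s2.

No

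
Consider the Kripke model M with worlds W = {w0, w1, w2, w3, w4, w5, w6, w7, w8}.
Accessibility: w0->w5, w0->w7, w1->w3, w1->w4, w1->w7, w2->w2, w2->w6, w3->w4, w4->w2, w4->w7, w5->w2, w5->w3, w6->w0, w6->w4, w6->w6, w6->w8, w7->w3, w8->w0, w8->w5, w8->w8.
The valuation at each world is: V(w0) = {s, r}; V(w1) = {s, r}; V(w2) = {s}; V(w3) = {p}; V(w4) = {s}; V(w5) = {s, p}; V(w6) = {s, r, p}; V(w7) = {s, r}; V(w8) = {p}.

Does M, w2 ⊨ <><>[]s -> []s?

Yes

At w2: <><>[]s is true, []s is true, so <><>[]s -> []s is true.
  At w2: <><>[]s requires <>[]s at some successor in {w2, w6}.
    <>[]s holds at w2, so <><>[]s is true at w2.
      At w2: <>[]s requires []s at some successor in {w2, w6}.
        []s holds at w2, so <>[]s is true at w2.
  At w2: []s requires s at every successor {w2, w6}.
    At w2: s is true.
    At w6: s is true.
  So []s is true at w2.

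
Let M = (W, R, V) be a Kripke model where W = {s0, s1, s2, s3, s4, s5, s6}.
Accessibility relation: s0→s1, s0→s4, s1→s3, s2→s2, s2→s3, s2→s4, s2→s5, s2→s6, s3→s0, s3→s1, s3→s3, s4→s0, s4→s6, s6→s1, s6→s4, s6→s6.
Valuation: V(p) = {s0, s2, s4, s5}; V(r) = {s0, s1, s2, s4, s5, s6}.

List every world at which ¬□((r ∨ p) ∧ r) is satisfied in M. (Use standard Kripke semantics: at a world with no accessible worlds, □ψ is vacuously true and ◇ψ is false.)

s1, s2, s3

Recall that □ψ holds at a world iff ψ holds at every accessible world, and ◇ψ holds iff ψ holds at some accessible world.
Let φ = ¬□((r ∨ p) ∧ r). Evaluate φ at each world:
  s0 (successors {s1, s4}): φ is false.
  s1 (successors {s3}): φ is true.
  s2 (successors {s2, s3, s4, s5, s6}): φ is true.
  s3 (successors {s0, s1, s3}): φ is true.
  s4 (successors {s0, s6}): φ is false.
  s5 (successors ∅): φ is false.
  s6 (successors {s1, s4, s6}): φ is false.
For instance, at s3:
  At s3: □((r ∨ p) ∧ r) is false, so ¬□((r ∨ p) ∧ r) is true.
    At s3: □((r ∨ p) ∧ r) requires (r ∨ p) ∧ r at every successor {s0, s1, s3}.
      (r ∨ p) ∧ r fails at s3, so □((r ∨ p) ∧ r) is false at s3.
Satisfying worlds: {s1, s2, s3}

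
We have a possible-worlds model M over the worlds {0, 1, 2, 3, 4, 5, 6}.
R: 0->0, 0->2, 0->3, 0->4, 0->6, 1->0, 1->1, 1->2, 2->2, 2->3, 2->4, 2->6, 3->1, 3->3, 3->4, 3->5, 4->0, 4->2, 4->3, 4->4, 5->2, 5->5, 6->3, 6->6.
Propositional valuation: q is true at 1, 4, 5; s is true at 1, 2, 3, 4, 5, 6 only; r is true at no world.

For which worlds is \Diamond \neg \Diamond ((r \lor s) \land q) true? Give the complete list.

Let φ = \Diamond \neg \Diamond ((r \lor s) \land q). Evaluate φ at each world:
  0 (successors {0, 2, 3, 4, 6}): φ is true.
  1 (successors {0, 1, 2}): φ is false.
  2 (successors {2, 3, 4, 6}): φ is true.
  3 (successors {1, 3, 4, 5}): φ is false.
  4 (successors {0, 2, 3, 4}): φ is false.
  5 (successors {2, 5}): φ is false.
  6 (successors {3, 6}): φ is true.
For instance, at 5:
  At 5: \Diamond \neg \Diamond ((r \lor s) \land q) requires \neg \Diamond ((r \lor s) \land q) at some successor in {2, 5}.
    At 2: \neg \Diamond ((r \lor s) \land q) is false.
    At 5: \neg \Diamond ((r \lor s) \land q) is false.
  So \Diamond \neg \Diamond ((r \lor s) \land q) is false at 5.
Satisfying worlds: {0, 2, 6}

0, 2, 6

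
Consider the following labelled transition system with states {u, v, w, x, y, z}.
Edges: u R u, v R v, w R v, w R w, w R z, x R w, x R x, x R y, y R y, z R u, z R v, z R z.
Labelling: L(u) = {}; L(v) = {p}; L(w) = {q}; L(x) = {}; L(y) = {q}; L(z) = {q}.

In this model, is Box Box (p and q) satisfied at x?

At x: Box Box (p and q) requires Box (p and q) at every successor {w, x, y}.
  Box (p and q) fails at w, so Box Box (p and q) is false at x.
    At w: Box (p and q) requires p and q at every successor {v, w, z}.
      p and q fails at v, so Box (p and q) is false at w.

No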